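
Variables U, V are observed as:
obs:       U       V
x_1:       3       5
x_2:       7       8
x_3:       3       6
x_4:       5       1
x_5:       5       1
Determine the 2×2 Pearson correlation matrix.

Step 1 — column means:
  mean(U) = (3 + 7 + 3 + 5 + 5) / 5 = 23/5 = 4.6
  mean(V) = (5 + 8 + 6 + 1 + 1) / 5 = 21/5 = 4.2

Step 2 — sample variances and covariances s[i,j] = (1/(n-1)) · Σ_k (x_{k,i} - mean_i) · (x_{k,j} - mean_j), with n-1 = 4:
  s[U,U] = ((-1.6)·(-1.6) + (2.4)·(2.4) + (-1.6)·(-1.6) + (0.4)·(0.4) + (0.4)·(0.4)) / 4 = 11.2/4 = 2.8
  s[U,V] = ((-1.6)·(0.8) + (2.4)·(3.8) + (-1.6)·(1.8) + (0.4)·(-3.2) + (0.4)·(-3.2)) / 4 = 2.4/4 = 0.6
  s[V,V] = ((0.8)·(0.8) + (3.8)·(3.8) + (1.8)·(1.8) + (-3.2)·(-3.2) + (-3.2)·(-3.2)) / 4 = 38.8/4 = 9.7
  Sample standard deviations s_i = √(s[i,i]):
  s(U) = √(2.8) = 1.6733
  s(V) = √(9.7) = 3.1145

Step 3 — r_{ij} = s_{ij} / (s_i · s_j):
  r[U,U] = 1 (diagonal).
  r[U,V] = 0.6 / (1.6733 · 3.1145) = 0.6 / 5.2115 = 0.1151
  r[V,V] = 1 (diagonal).

R is symmetric with unit diagonal. Assembling:

R = [[1, 0.1151],
 [0.1151, 1]]


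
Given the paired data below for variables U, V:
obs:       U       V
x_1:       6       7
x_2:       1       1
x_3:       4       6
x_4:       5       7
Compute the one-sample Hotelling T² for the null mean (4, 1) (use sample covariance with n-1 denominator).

Step 1 — sample mean vector:
  mean(U) = (6 + 1 + 4 + 5) / 4 = 16/4 = 4
  mean(V) = (7 + 1 + 6 + 7) / 4 = 21/4 = 5.25
  x̄ = (4, 5.25),  deviation x̄ - mu_0 = (4, 5.25) - (4, 1) = (0, 4.25).

Step 2 — sample covariance matrix, S[i,j] = (1/(n-1)) · Σ_k (x_{k,i} - mean_i) · (x_{k,j} - mean_j), divisor n-1 = 3:
  S[U,U] = ((2)·(2) + (-3)·(-3) + (0)·(0) + (1)·(1)) / 3 = 14/3 = 4.6667
  S[U,V] = ((2)·(1.75) + (-3)·(-4.25) + (0)·(0.75) + (1)·(1.75)) / 3 = 18/3 = 6
  S[V,V] = ((1.75)·(1.75) + (-4.25)·(-4.25) + (0.75)·(0.75) + (1.75)·(1.75)) / 3 = 24.75/3 = 8.25
  S = [[4.6667, 6],
 [6, 8.25]].

Step 3 — invert S. det(S) = 4.6667·8.25 - (6)² = 2.5.
  S^{-1} = (1/det) · [[d, -b], [-b, a]] = [[3.3, -2.4],
 [-2.4, 1.8667]].

Step 4 — quadratic form (x̄ - mu_0)^T · S^{-1} · (x̄ - mu_0):
  S^{-1} · (x̄ - mu_0) = (-10.2, 7.9333),
  (x̄ - mu_0)^T · [...] = (0)·(-10.2) + (4.25)·(7.9333) = 33.7167.

Step 5 — scale by n: T² = 4 · 33.7167 = 134.8667.

T² ≈ 134.8667


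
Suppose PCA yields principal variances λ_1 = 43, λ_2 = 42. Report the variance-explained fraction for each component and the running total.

Step 1 — total variance = trace(Sigma) = Σ λ_i = 43 + 42 = 85.

Step 2 — fraction explained by component i = λ_i / Σ λ:
  PC1: 43/85 = 0.5059
  PC2: 42/85 = 0.4941

Step 3 — cumulative fraction after k components = (λ_1 + ... + λ_k) / Σ λ:
  k = 1: 43/85 = 0.5059
  k = 2: (43 + 42)/85 = 85/85 = 1

Summary (fraction, with percent):

explained: PC1 0.5059 (50.59%), PC2 0.4941 (49.41%);  cumulative: 0.5059, 1


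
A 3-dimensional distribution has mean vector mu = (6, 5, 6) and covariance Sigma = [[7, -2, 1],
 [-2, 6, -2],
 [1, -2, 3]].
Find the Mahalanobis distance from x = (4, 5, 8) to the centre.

Step 1 — centre the observation: (x - mu) = (-2, 0, 2).

Step 2 — invert Sigma (cofactor / det for 3×3, or solve directly):
  Sigma^{-1} = [[0.1591, 0.0455, -0.0227],
 [0.0455, 0.2273, 0.1364],
 [-0.0227, 0.1364, 0.4318]].

Step 3 — form the quadratic (x - mu)^T · Sigma^{-1} · (x - mu):
  Sigma^{-1} · (x - mu) = (-0.3636, 0.1818, 0.9091).
  (x - mu)^T · [Sigma^{-1} · (x - mu)] = (-2)·(-0.3636) + (0)·(0.1818) + (2)·(0.9091) = 2.5455.

Step 4 — take square root: d = √(2.5455) ≈ 1.5954.

d(x, mu) = √(2.5455) ≈ 1.5954


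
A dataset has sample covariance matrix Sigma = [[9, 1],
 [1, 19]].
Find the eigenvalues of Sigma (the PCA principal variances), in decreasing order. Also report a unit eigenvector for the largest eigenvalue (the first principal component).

Step 1 — characteristic polynomial of 2×2 Sigma:
  det(Sigma - λI) = λ² - trace · λ + det = 0.
  trace = 9 + 19 = 28, det = 9·19 - (1)² = 170.
Step 2 — discriminant:
  Δ = trace² - 4·det = 784 - 680 = 104.
Step 3 — eigenvalues:
  λ = (trace ± √Δ)/2 = (28 ± 10.198)/2,
  λ_1 = 19.099,  λ_2 = 8.901.

Step 4 — unit eigenvector for λ_1: solve (Sigma - λ_1 I)v = 0. First row:
  (9 - 19.099)·v_x + (1)·v_y = 0, i.e. (-10.099)·v_x + (1)·v_y = 0,
  so v ∝ (b, λ_1 - a) = (1, 10.099) = u.
  ||u|| = √((1)² + (10.099)²) = √(102.9902) ≈ 10.1484,
  v_1 = u/||u|| ≈ (0.0985, 0.9951) (||v_1|| = 1).

λ_1 = 19.099,  λ_2 = 8.901;  v_1 ≈ (0.0985, 0.9951)


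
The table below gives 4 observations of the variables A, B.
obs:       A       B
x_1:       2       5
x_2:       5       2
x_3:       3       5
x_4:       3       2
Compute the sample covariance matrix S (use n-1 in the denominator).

Step 1 — column means:
  mean(A) = (2 + 5 + 3 + 3) / 4 = 13/4 = 3.25
  mean(B) = (5 + 2 + 5 + 2) / 4 = 14/4 = 3.5

Step 2 — sample covariance S[i,j] = (1/(n-1)) · Σ_k (x_{k,i} - mean_i) · (x_{k,j} - mean_j), with n-1 = 3.
  S[A,A] = ((-1.25)·(-1.25) + (1.75)·(1.75) + (-0.25)·(-0.25) + (-0.25)·(-0.25)) / 3 = 4.75/3 = 1.5833
  S[A,B] = ((-1.25)·(1.5) + (1.75)·(-1.5) + (-0.25)·(1.5) + (-0.25)·(-1.5)) / 3 = -4.5/3 = -1.5
  S[B,B] = ((1.5)·(1.5) + (-1.5)·(-1.5) + (1.5)·(1.5) + (-1.5)·(-1.5)) / 3 = 9/3 = 3

S is symmetric (S[j,i] = S[i,j]). Assembling:

S = [[1.5833, -1.5],
 [-1.5, 3]]


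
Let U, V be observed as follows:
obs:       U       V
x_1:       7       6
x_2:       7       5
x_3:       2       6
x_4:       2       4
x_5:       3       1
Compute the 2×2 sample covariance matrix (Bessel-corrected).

Step 1 — column means:
  mean(U) = (7 + 7 + 2 + 2 + 3) / 5 = 21/5 = 4.2
  mean(V) = (6 + 5 + 6 + 4 + 1) / 5 = 22/5 = 4.4

Step 2 — sample covariance S[i,j] = (1/(n-1)) · Σ_k (x_{k,i} - mean_i) · (x_{k,j} - mean_j), with n-1 = 4.
  S[U,U] = ((2.8)·(2.8) + (2.8)·(2.8) + (-2.2)·(-2.2) + (-2.2)·(-2.2) + (-1.2)·(-1.2)) / 4 = 26.8/4 = 6.7
  S[U,V] = ((2.8)·(1.6) + (2.8)·(0.6) + (-2.2)·(1.6) + (-2.2)·(-0.4) + (-1.2)·(-3.4)) / 4 = 7.6/4 = 1.9
  S[V,V] = ((1.6)·(1.6) + (0.6)·(0.6) + (1.6)·(1.6) + (-0.4)·(-0.4) + (-3.4)·(-3.4)) / 4 = 17.2/4 = 4.3

S is symmetric (S[j,i] = S[i,j]). Assembling:

S = [[6.7, 1.9],
 [1.9, 4.3]]


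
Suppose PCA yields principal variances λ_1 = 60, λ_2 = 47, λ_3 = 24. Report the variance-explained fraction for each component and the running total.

Step 1 — total variance = trace(Sigma) = Σ λ_i = 60 + 47 + 24 = 131.

Step 2 — fraction explained by component i = λ_i / Σ λ:
  PC1: 60/131 = 0.458
  PC2: 47/131 = 0.3588
  PC3: 24/131 = 0.1832

Step 3 — cumulative fraction after k components = (λ_1 + ... + λ_k) / Σ λ:
  k = 1: 60/131 = 0.458
  k = 2: (60 + 47)/131 = 107/131 = 0.8168
  k = 3: (60 + 47 + 24)/131 = 131/131 = 1

Summary (fraction, with percent):

explained: PC1 0.458 (45.8%), PC2 0.3588 (35.88%), PC3 0.1832 (18.32%);  cumulative: 0.458, 0.8168, 1


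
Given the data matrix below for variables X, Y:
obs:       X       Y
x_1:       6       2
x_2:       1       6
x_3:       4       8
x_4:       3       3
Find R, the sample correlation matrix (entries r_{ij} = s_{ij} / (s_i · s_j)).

Step 1 — column means:
  mean(X) = (6 + 1 + 4 + 3) / 4 = 14/4 = 3.5
  mean(Y) = (2 + 6 + 8 + 3) / 4 = 19/4 = 4.75

Step 2 — sample variances and covariances s[i,j] = (1/(n-1)) · Σ_k (x_{k,i} - mean_i) · (x_{k,j} - mean_j), with n-1 = 3:
  s[X,X] = ((2.5)·(2.5) + (-2.5)·(-2.5) + (0.5)·(0.5) + (-0.5)·(-0.5)) / 3 = 13/3 = 4.3333
  s[X,Y] = ((2.5)·(-2.75) + (-2.5)·(1.25) + (0.5)·(3.25) + (-0.5)·(-1.75)) / 3 = -7.5/3 = -2.5
  s[Y,Y] = ((-2.75)·(-2.75) + (1.25)·(1.25) + (3.25)·(3.25) + (-1.75)·(-1.75)) / 3 = 22.75/3 = 7.5833
  Sample standard deviations s_i = √(s[i,i]):
  s(X) = √(4.3333) = 2.0817
  s(Y) = √(7.5833) = 2.7538

Step 3 — r_{ij} = s_{ij} / (s_i · s_j):
  r[X,X] = 1 (diagonal).
  r[X,Y] = -2.5 / (2.0817 · 2.7538) = -2.5 / 5.7325 = -0.4361
  r[Y,Y] = 1 (diagonal).

R is symmetric with unit diagonal. Assembling:

R = [[1, -0.4361],
 [-0.4361, 1]]


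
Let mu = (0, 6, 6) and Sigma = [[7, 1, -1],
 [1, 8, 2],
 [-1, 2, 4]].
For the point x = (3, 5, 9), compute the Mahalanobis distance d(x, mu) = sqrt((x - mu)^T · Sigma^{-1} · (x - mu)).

Step 1 — centre the observation: (x - mu) = (3, -1, 3).

Step 2 — invert Sigma (cofactor / det for 3×3, or solve directly):
  Sigma^{-1} = [[0.1556, -0.0333, 0.0556],
 [-0.0333, 0.15, -0.0833],
 [0.0556, -0.0833, 0.3056]].

Step 3 — form the quadratic (x - mu)^T · Sigma^{-1} · (x - mu):
  Sigma^{-1} · (x - mu) = (0.6667, -0.5, 1.1667).
  (x - mu)^T · [Sigma^{-1} · (x - mu)] = (3)·(0.6667) + (-1)·(-0.5) + (3)·(1.1667) = 6.

Step 4 — take square root: d = √(6) ≈ 2.4495.

d(x, mu) = √(6) ≈ 2.4495


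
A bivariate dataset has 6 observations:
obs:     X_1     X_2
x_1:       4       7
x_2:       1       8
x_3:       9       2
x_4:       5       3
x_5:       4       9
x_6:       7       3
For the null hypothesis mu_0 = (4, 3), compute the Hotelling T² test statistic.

Step 1 — sample mean vector:
  mean(X_1) = (4 + 1 + 9 + 5 + 4 + 7) / 6 = 30/6 = 5
  mean(X_2) = (7 + 8 + 2 + 3 + 9 + 3) / 6 = 32/6 = 5.3333
  x̄ = (5, 5.3333),  deviation x̄ - mu_0 = (5, 5.3333) - (4, 3) = (1, 2.3333).

Step 2 — sample covariance matrix, S[i,j] = (1/(n-1)) · Σ_k (x_{k,i} - mean_i) · (x_{k,j} - mean_j), divisor n-1 = 5:
  S[X_1,X_1] = ((-1)·(-1) + (-4)·(-4) + (4)·(4) + (0)·(0) + (-1)·(-1) + (2)·(2)) / 5 = 38/5 = 7.6
  S[X_1,X_2] = ((-1)·(1.6667) + (-4)·(2.6667) + (4)·(-3.3333) + (0)·(-2.3333) + (-1)·(3.6667) + (2)·(-2.3333)) / 5 = -34/5 = -6.8
  S[X_2,X_2] = ((1.6667)·(1.6667) + (2.6667)·(2.6667) + (-3.3333)·(-3.3333) + (-2.3333)·(-2.3333) + (3.6667)·(3.6667) + (-2.3333)·(-2.3333)) / 5 = 45.3333/5 = 9.0667
  S = [[7.6, -6.8],
 [-6.8, 9.0667]].

Step 3 — invert S. det(S) = 7.6·9.0667 - (-6.8)² = 22.6667.
  S^{-1} = (1/det) · [[d, -b], [-b, a]] = [[0.4, 0.3],
 [0.3, 0.3353]].

Step 4 — quadratic form (x̄ - mu_0)^T · S^{-1} · (x̄ - mu_0):
  S^{-1} · (x̄ - mu_0) = (1.1, 1.0824),
  (x̄ - mu_0)^T · [...] = (1)·(1.1) + (2.3333)·(1.0824) = 3.6255.

Step 5 — scale by n: T² = 6 · 3.6255 = 21.7529.

T² ≈ 21.7529


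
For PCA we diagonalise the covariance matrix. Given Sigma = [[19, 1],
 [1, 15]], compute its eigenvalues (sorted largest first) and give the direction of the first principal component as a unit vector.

Step 1 — characteristic polynomial of 2×2 Sigma:
  det(Sigma - λI) = λ² - trace · λ + det = 0.
  trace = 19 + 15 = 34, det = 19·15 - (1)² = 284.
Step 2 — discriminant:
  Δ = trace² - 4·det = 1156 - 1136 = 20.
Step 3 — eigenvalues:
  λ = (trace ± √Δ)/2 = (34 ± 4.4721)/2,
  λ_1 = 19.2361,  λ_2 = 14.7639.

Step 4 — unit eigenvector for λ_1: solve (Sigma - λ_1 I)v = 0. First row:
  (19 - 19.2361)·v_x + (1)·v_y = 0, i.e. (-0.2361)·v_x + (1)·v_y = 0,
  so v ∝ (b, λ_1 - a) = (1, 0.2361) = u.
  ||u|| = √((1)² + (0.2361)²) = √(1.0557) ≈ 1.0275,
  v_1 = u/||u|| ≈ (0.9732, 0.2298) (||v_1|| = 1).

λ_1 = 19.2361,  λ_2 = 14.7639;  v_1 ≈ (0.9732, 0.2298)


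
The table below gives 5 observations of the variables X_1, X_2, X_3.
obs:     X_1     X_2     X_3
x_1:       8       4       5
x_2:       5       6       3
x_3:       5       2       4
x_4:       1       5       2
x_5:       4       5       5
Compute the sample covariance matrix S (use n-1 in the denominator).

Step 1 — column means:
  mean(X_1) = (8 + 5 + 5 + 1 + 4) / 5 = 23/5 = 4.6
  mean(X_2) = (4 + 6 + 2 + 5 + 5) / 5 = 22/5 = 4.4
  mean(X_3) = (5 + 3 + 4 + 2 + 5) / 5 = 19/5 = 3.8

Step 2 — sample covariance S[i,j] = (1/(n-1)) · Σ_k (x_{k,i} - mean_i) · (x_{k,j} - mean_j), with n-1 = 4.
  S[X_1,X_1] = ((3.4)·(3.4) + (0.4)·(0.4) + (0.4)·(0.4) + (-3.6)·(-3.6) + (-0.6)·(-0.6)) / 4 = 25.2/4 = 6.3
  S[X_1,X_2] = ((3.4)·(-0.4) + (0.4)·(1.6) + (0.4)·(-2.4) + (-3.6)·(0.6) + (-0.6)·(0.6)) / 4 = -4.2/4 = -1.05
  S[X_1,X_3] = ((3.4)·(1.2) + (0.4)·(-0.8) + (0.4)·(0.2) + (-3.6)·(-1.8) + (-0.6)·(1.2)) / 4 = 9.6/4 = 2.4
  S[X_2,X_2] = ((-0.4)·(-0.4) + (1.6)·(1.6) + (-2.4)·(-2.4) + (0.6)·(0.6) + (0.6)·(0.6)) / 4 = 9.2/4 = 2.3
  S[X_2,X_3] = ((-0.4)·(1.2) + (1.6)·(-0.8) + (-2.4)·(0.2) + (0.6)·(-1.8) + (0.6)·(1.2)) / 4 = -2.6/4 = -0.65
  S[X_3,X_3] = ((1.2)·(1.2) + (-0.8)·(-0.8) + (0.2)·(0.2) + (-1.8)·(-1.8) + (1.2)·(1.2)) / 4 = 6.8/4 = 1.7

S is symmetric (S[j,i] = S[i,j]). Assembling:

S = [[6.3, -1.05, 2.4],
 [-1.05, 2.3, -0.65],
 [2.4, -0.65, 1.7]]


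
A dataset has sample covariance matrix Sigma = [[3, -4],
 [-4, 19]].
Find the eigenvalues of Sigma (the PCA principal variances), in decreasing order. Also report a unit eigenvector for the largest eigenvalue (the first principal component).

Step 1 — characteristic polynomial of 2×2 Sigma:
  det(Sigma - λI) = λ² - trace · λ + det = 0.
  trace = 3 + 19 = 22, det = 3·19 - (-4)² = 41.
Step 2 — discriminant:
  Δ = trace² - 4·det = 484 - 164 = 320.
Step 3 — eigenvalues:
  λ = (trace ± √Δ)/2 = (22 ± 17.8885)/2,
  λ_1 = 19.9443,  λ_2 = 2.0557.

Step 4 — unit eigenvector for λ_1: solve (Sigma - λ_1 I)v = 0. First row:
  (3 - 19.9443)·v_x + (-4)·v_y = 0, i.e. (-16.9443)·v_x + (-4)·v_y = 0,
  so v ∝ (b, λ_1 - a) = (-4, 16.9443); multiply by -1 so the first entry is positive: u = (4, -16.9443).
  ||u|| = √((4)² + (-16.9443)²) = √(303.1084) ≈ 17.41,
  v_1 = u/||u|| ≈ (0.2298, -0.9732) (||v_1|| = 1).

λ_1 = 19.9443,  λ_2 = 2.0557;  v_1 ≈ (0.2298, -0.9732)


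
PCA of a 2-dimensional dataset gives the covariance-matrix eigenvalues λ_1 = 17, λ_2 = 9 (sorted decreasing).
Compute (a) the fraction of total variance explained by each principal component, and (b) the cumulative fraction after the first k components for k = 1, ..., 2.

Step 1 — total variance = trace(Sigma) = Σ λ_i = 17 + 9 = 26.

Step 2 — fraction explained by component i = λ_i / Σ λ:
  PC1: 17/26 = 0.6538
  PC2: 9/26 = 0.3462

Step 3 — cumulative fraction after k components = (λ_1 + ... + λ_k) / Σ λ:
  k = 1: 17/26 = 0.6538
  k = 2: (17 + 9)/26 = 26/26 = 1

Summary (fraction, with percent):

explained: PC1 0.6538 (65.38%), PC2 0.3462 (34.62%);  cumulative: 0.6538, 1


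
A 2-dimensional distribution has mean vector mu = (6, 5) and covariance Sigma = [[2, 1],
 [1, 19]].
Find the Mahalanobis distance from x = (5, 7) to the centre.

Step 1 — centre the observation: (x - mu) = (-1, 2).

Step 2 — invert Sigma. det(Sigma) = 2·19 - (1)² = 37.
  Sigma^{-1} = (1/det) · [[d, -b], [-b, a]] = [[0.5135, -0.027],
 [-0.027, 0.0541]].

Step 3 — form the quadratic (x - mu)^T · Sigma^{-1} · (x - mu):
  Sigma^{-1} · (x - mu) = (-0.5676, 0.1351).
  (x - mu)^T · [Sigma^{-1} · (x - mu)] = (-1)·(-0.5676) + (2)·(0.1351) = 0.8378.

Step 4 — take square root: d = √(0.8378) ≈ 0.9153.

d(x, mu) = √(0.8378) ≈ 0.9153


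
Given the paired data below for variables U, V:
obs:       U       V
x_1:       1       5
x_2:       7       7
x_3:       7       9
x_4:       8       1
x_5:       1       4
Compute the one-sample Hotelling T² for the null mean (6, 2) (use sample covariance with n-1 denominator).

Step 1 — sample mean vector:
  mean(U) = (1 + 7 + 7 + 8 + 1) / 5 = 24/5 = 4.8
  mean(V) = (5 + 7 + 9 + 1 + 4) / 5 = 26/5 = 5.2
  x̄ = (4.8, 5.2),  deviation x̄ - mu_0 = (4.8, 5.2) - (6, 2) = (-1.2, 3.2).

Step 2 — sample covariance matrix, S[i,j] = (1/(n-1)) · Σ_k (x_{k,i} - mean_i) · (x_{k,j} - mean_j), divisor n-1 = 4:
  S[U,U] = ((-3.8)·(-3.8) + (2.2)·(2.2) + (2.2)·(2.2) + (3.2)·(3.2) + (-3.8)·(-3.8)) / 4 = 48.8/4 = 12.2
  S[U,V] = ((-3.8)·(-0.2) + (2.2)·(1.8) + (2.2)·(3.8) + (3.2)·(-4.2) + (-3.8)·(-1.2)) / 4 = 4.2/4 = 1.05
  S[V,V] = ((-0.2)·(-0.2) + (1.8)·(1.8) + (3.8)·(3.8) + (-4.2)·(-4.2) + (-1.2)·(-1.2)) / 4 = 36.8/4 = 9.2
  S = [[12.2, 1.05],
 [1.05, 9.2]].

Step 3 — invert S. det(S) = 12.2·9.2 - (1.05)² = 111.1375.
  S^{-1} = (1/det) · [[d, -b], [-b, a]] = [[0.0828, -0.0094],
 [-0.0094, 0.1098]].

Step 4 — quadratic form (x̄ - mu_0)^T · S^{-1} · (x̄ - mu_0):
  S^{-1} · (x̄ - mu_0) = (-0.1296, 0.3626),
  (x̄ - mu_0)^T · [...] = (-1.2)·(-0.1296) + (3.2)·(0.3626) = 1.3158.

Step 5 — scale by n: T² = 5 · 1.3158 = 6.5792.

T² ≈ 6.5792


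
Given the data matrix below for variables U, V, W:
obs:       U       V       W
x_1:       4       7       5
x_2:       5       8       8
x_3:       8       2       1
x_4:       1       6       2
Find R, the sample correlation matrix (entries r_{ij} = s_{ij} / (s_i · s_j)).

Step 1 — column means:
  mean(U) = (4 + 5 + 8 + 1) / 4 = 18/4 = 4.5
  mean(V) = (7 + 8 + 2 + 6) / 4 = 23/4 = 5.75
  mean(W) = (5 + 8 + 1 + 2) / 4 = 16/4 = 4

Step 2 — sample variances and covariances s[i,j] = (1/(n-1)) · Σ_k (x_{k,i} - mean_i) · (x_{k,j} - mean_j), with n-1 = 3:
  s[U,U] = ((-0.5)·(-0.5) + (0.5)·(0.5) + (3.5)·(3.5) + (-3.5)·(-3.5)) / 3 = 25/3 = 8.3333
  s[U,V] = ((-0.5)·(1.25) + (0.5)·(2.25) + (3.5)·(-3.75) + (-3.5)·(0.25)) / 3 = -13.5/3 = -4.5
  s[U,W] = ((-0.5)·(1) + (0.5)·(4) + (3.5)·(-3) + (-3.5)·(-2)) / 3 = -2/3 = -0.6667
  s[V,V] = ((1.25)·(1.25) + (2.25)·(2.25) + (-3.75)·(-3.75) + (0.25)·(0.25)) / 3 = 20.75/3 = 6.9167
  s[V,W] = ((1.25)·(1) + (2.25)·(4) + (-3.75)·(-3) + (0.25)·(-2)) / 3 = 21/3 = 7
  s[W,W] = ((1)·(1) + (4)·(4) + (-3)·(-3) + (-2)·(-2)) / 3 = 30/3 = 10
  Sample standard deviations s_i = √(s[i,i]):
  s(U) = √(8.3333) = 2.8868
  s(V) = √(6.9167) = 2.63
  s(W) = √(10) = 3.1623

Step 3 — r_{ij} = s_{ij} / (s_i · s_j):
  r[U,U] = 1 (diagonal).
  r[U,V] = -4.5 / (2.8868 · 2.63) = -4.5 / 7.592 = -0.5927
  r[U,W] = -0.6667 / (2.8868 · 3.1623) = -0.6667 / 9.1287 = -0.073
  r[V,V] = 1 (diagonal).
  r[V,W] = 7 / (2.63 · 3.1623) = 7 / 8.3166 = 0.8417
  r[W,W] = 1 (diagonal).

R is symmetric with unit diagonal. Assembling:

R = [[1, -0.5927, -0.073],
 [-0.5927, 1, 0.8417],
 [-0.073, 0.8417, 1]]


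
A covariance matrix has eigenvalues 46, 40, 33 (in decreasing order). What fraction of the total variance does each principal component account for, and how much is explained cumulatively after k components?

Step 1 — total variance = trace(Sigma) = Σ λ_i = 46 + 40 + 33 = 119.

Step 2 — fraction explained by component i = λ_i / Σ λ:
  PC1: 46/119 = 0.3866
  PC2: 40/119 = 0.3361
  PC3: 33/119 = 0.2773

Step 3 — cumulative fraction after k components = (λ_1 + ... + λ_k) / Σ λ:
  k = 1: 46/119 = 0.3866
  k = 2: (46 + 40)/119 = 86/119 = 0.7227
  k = 3: (46 + 40 + 33)/119 = 119/119 = 1

Summary (fraction, with percent):

explained: PC1 0.3866 (38.66%), PC2 0.3361 (33.61%), PC3 0.2773 (27.73%);  cumulative: 0.3866, 0.7227, 1


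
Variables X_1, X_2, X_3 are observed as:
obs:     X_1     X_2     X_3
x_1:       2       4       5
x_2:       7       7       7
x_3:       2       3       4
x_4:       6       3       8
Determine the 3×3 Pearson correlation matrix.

Step 1 — column means:
  mean(X_1) = (2 + 7 + 2 + 6) / 4 = 17/4 = 4.25
  mean(X_2) = (4 + 7 + 3 + 3) / 4 = 17/4 = 4.25
  mean(X_3) = (5 + 7 + 4 + 8) / 4 = 24/4 = 6

Step 2 — sample variances and covariances s[i,j] = (1/(n-1)) · Σ_k (x_{k,i} - mean_i) · (x_{k,j} - mean_j), with n-1 = 3:
  s[X_1,X_1] = ((-2.25)·(-2.25) + (2.75)·(2.75) + (-2.25)·(-2.25) + (1.75)·(1.75)) / 3 = 20.75/3 = 6.9167
  s[X_1,X_2] = ((-2.25)·(-0.25) + (2.75)·(2.75) + (-2.25)·(-1.25) + (1.75)·(-1.25)) / 3 = 8.75/3 = 2.9167
  s[X_1,X_3] = ((-2.25)·(-1) + (2.75)·(1) + (-2.25)·(-2) + (1.75)·(2)) / 3 = 13/3 = 4.3333
  s[X_2,X_2] = ((-0.25)·(-0.25) + (2.75)·(2.75) + (-1.25)·(-1.25) + (-1.25)·(-1.25)) / 3 = 10.75/3 = 3.5833
  s[X_2,X_3] = ((-0.25)·(-1) + (2.75)·(1) + (-1.25)·(-2) + (-1.25)·(2)) / 3 = 3/3 = 1
  s[X_3,X_3] = ((-1)·(-1) + (1)·(1) + (-2)·(-2) + (2)·(2)) / 3 = 10/3 = 3.3333
  Sample standard deviations s_i = √(s[i,i]):
  s(X_1) = √(6.9167) = 2.63
  s(X_2) = √(3.5833) = 1.893
  s(X_3) = √(3.3333) = 1.8257

Step 3 — r_{ij} = s_{ij} / (s_i · s_j):
  r[X_1,X_1] = 1 (diagonal).
  r[X_1,X_2] = 2.9167 / (2.63 · 1.893) = 2.9167 / 4.9784 = 0.5859
  r[X_1,X_3] = 4.3333 / (2.63 · 1.8257) = 4.3333 / 4.8016 = 0.9025
  r[X_2,X_2] = 1 (diagonal).
  r[X_2,X_3] = 1 / (1.893 · 1.8257) = 1 / 3.4561 = 0.2893
  r[X_3,X_3] = 1 (diagonal).

R is symmetric with unit diagonal. Assembling:

R = [[1, 0.5859, 0.9025],
 [0.5859, 1, 0.2893],
 [0.9025, 0.2893, 1]]


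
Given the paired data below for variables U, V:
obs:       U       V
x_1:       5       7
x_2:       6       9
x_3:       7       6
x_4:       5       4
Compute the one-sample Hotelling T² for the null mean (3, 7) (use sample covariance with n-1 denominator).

Step 1 — sample mean vector:
  mean(U) = (5 + 6 + 7 + 5) / 4 = 23/4 = 5.75
  mean(V) = (7 + 9 + 6 + 4) / 4 = 26/4 = 6.5
  x̄ = (5.75, 6.5),  deviation x̄ - mu_0 = (5.75, 6.5) - (3, 7) = (2.75, -0.5).

Step 2 — sample covariance matrix, S[i,j] = (1/(n-1)) · Σ_k (x_{k,i} - mean_i) · (x_{k,j} - mean_j), divisor n-1 = 3:
  S[U,U] = ((-0.75)·(-0.75) + (0.25)·(0.25) + (1.25)·(1.25) + (-0.75)·(-0.75)) / 3 = 2.75/3 = 0.9167
  S[U,V] = ((-0.75)·(0.5) + (0.25)·(2.5) + (1.25)·(-0.5) + (-0.75)·(-2.5)) / 3 = 1.5/3 = 0.5
  S[V,V] = ((0.5)·(0.5) + (2.5)·(2.5) + (-0.5)·(-0.5) + (-2.5)·(-2.5)) / 3 = 13/3 = 4.3333
  S = [[0.9167, 0.5],
 [0.5, 4.3333]].

Step 3 — invert S. det(S) = 0.9167·4.3333 - (0.5)² = 3.7222.
  S^{-1} = (1/det) · [[d, -b], [-b, a]] = [[1.1642, -0.1343],
 [-0.1343, 0.2463]].

Step 4 — quadratic form (x̄ - mu_0)^T · S^{-1} · (x̄ - mu_0):
  S^{-1} · (x̄ - mu_0) = (3.2687, -0.4925),
  (x̄ - mu_0)^T · [...] = (2.75)·(3.2687) + (-0.5)·(-0.4925) = 9.2351.

Step 5 — scale by n: T² = 4 · 9.2351 = 36.9403.

T² ≈ 36.9403


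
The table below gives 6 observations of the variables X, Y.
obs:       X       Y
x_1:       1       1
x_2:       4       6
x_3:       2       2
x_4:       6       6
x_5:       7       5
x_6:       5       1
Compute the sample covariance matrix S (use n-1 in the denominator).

Step 1 — column means:
  mean(X) = (1 + 4 + 2 + 6 + 7 + 5) / 6 = 25/6 = 4.1667
  mean(Y) = (1 + 6 + 2 + 6 + 5 + 1) / 6 = 21/6 = 3.5

Step 2 — sample covariance S[i,j] = (1/(n-1)) · Σ_k (x_{k,i} - mean_i) · (x_{k,j} - mean_j), with n-1 = 5.
  S[X,X] = ((-3.1667)·(-3.1667) + (-0.1667)·(-0.1667) + (-2.1667)·(-2.1667) + (1.8333)·(1.8333) + (2.8333)·(2.8333) + (0.8333)·(0.8333)) / 5 = 26.8333/5 = 5.3667
  S[X,Y] = ((-3.1667)·(-2.5) + (-0.1667)·(2.5) + (-2.1667)·(-1.5) + (1.8333)·(2.5) + (2.8333)·(1.5) + (0.8333)·(-2.5)) / 5 = 17.5/5 = 3.5
  S[Y,Y] = ((-2.5)·(-2.5) + (2.5)·(2.5) + (-1.5)·(-1.5) + (2.5)·(2.5) + (1.5)·(1.5) + (-2.5)·(-2.5)) / 5 = 29.5/5 = 5.9

S is symmetric (S[j,i] = S[i,j]). Assembling:

S = [[5.3667, 3.5],
 [3.5, 5.9]]


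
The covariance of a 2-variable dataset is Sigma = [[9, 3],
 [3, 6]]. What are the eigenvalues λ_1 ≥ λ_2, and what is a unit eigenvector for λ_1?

Step 1 — characteristic polynomial of 2×2 Sigma:
  det(Sigma - λI) = λ² - trace · λ + det = 0.
  trace = 9 + 6 = 15, det = 9·6 - (3)² = 45.
Step 2 — discriminant:
  Δ = trace² - 4·det = 225 - 180 = 45.
Step 3 — eigenvalues:
  λ = (trace ± √Δ)/2 = (15 ± 6.7082)/2,
  λ_1 = 10.8541,  λ_2 = 4.1459.

Step 4 — unit eigenvector for λ_1: solve (Sigma - λ_1 I)v = 0. First row:
  (9 - 10.8541)·v_x + (3)·v_y = 0, i.e. (-1.8541)·v_x + (3)·v_y = 0,
  so v ∝ (b, λ_1 - a) = (3, 1.8541) = u.
  ||u|| = √((3)² + (1.8541)²) = √(12.4377) ≈ 3.5267,
  v_1 = u/||u|| ≈ (0.8507, 0.5257) (||v_1|| = 1).

λ_1 = 10.8541,  λ_2 = 4.1459;  v_1 ≈ (0.8507, 0.5257)


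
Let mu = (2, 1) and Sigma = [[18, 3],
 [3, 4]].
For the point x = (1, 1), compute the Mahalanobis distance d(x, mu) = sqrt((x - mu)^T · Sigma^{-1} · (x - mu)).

Step 1 — centre the observation: (x - mu) = (-1, 0).

Step 2 — invert Sigma. det(Sigma) = 18·4 - (3)² = 63.
  Sigma^{-1} = (1/det) · [[d, -b], [-b, a]] = [[0.0635, -0.0476],
 [-0.0476, 0.2857]].

Step 3 — form the quadratic (x - mu)^T · Sigma^{-1} · (x - mu):
  Sigma^{-1} · (x - mu) = (-0.0635, 0.0476).
  (x - mu)^T · [Sigma^{-1} · (x - mu)] = (-1)·(-0.0635) + (0)·(0.0476) = 0.0635.

Step 4 — take square root: d = √(0.0635) ≈ 0.252.

d(x, mu) = √(0.0635) ≈ 0.252


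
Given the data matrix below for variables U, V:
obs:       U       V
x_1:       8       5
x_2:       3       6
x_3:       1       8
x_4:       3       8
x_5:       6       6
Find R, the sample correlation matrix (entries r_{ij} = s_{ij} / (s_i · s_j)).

Step 1 — column means:
  mean(U) = (8 + 3 + 1 + 3 + 6) / 5 = 21/5 = 4.2
  mean(V) = (5 + 6 + 8 + 8 + 6) / 5 = 33/5 = 6.6

Step 2 — sample variances and covariances s[i,j] = (1/(n-1)) · Σ_k (x_{k,i} - mean_i) · (x_{k,j} - mean_j), with n-1 = 4:
  s[U,U] = ((3.8)·(3.8) + (-1.2)·(-1.2) + (-3.2)·(-3.2) + (-1.2)·(-1.2) + (1.8)·(1.8)) / 4 = 30.8/4 = 7.7
  s[U,V] = ((3.8)·(-1.6) + (-1.2)·(-0.6) + (-3.2)·(1.4) + (-1.2)·(1.4) + (1.8)·(-0.6)) / 4 = -12.6/4 = -3.15
  s[V,V] = ((-1.6)·(-1.6) + (-0.6)·(-0.6) + (1.4)·(1.4) + (1.4)·(1.4) + (-0.6)·(-0.6)) / 4 = 7.2/4 = 1.8
  Sample standard deviations s_i = √(s[i,i]):
  s(U) = √(7.7) = 2.7749
  s(V) = √(1.8) = 1.3416

Step 3 — r_{ij} = s_{ij} / (s_i · s_j):
  r[U,U] = 1 (diagonal).
  r[U,V] = -3.15 / (2.7749 · 1.3416) = -3.15 / 3.7229 = -0.8461
  r[V,V] = 1 (diagonal).

R is symmetric with unit diagonal. Assembling:

R = [[1, -0.8461],
 [-0.8461, 1]]


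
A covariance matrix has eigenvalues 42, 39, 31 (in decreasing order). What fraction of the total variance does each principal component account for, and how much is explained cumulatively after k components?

Step 1 — total variance = trace(Sigma) = Σ λ_i = 42 + 39 + 31 = 112.

Step 2 — fraction explained by component i = λ_i / Σ λ:
  PC1: 42/112 = 0.375
  PC2: 39/112 = 0.3482
  PC3: 31/112 = 0.2768

Step 3 — cumulative fraction after k components = (λ_1 + ... + λ_k) / Σ λ:
  k = 1: 42/112 = 0.375
  k = 2: (42 + 39)/112 = 81/112 = 0.7232
  k = 3: (42 + 39 + 31)/112 = 112/112 = 1

Summary (fraction, with percent):

explained: PC1 0.375 (37.5%), PC2 0.3482 (34.82%), PC3 0.2768 (27.68%);  cumulative: 0.375, 0.7232, 1


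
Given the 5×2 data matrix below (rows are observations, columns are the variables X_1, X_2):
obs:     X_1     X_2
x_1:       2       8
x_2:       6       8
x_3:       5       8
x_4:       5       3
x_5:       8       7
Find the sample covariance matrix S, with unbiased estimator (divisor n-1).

Step 1 — column means:
  mean(X_1) = (2 + 6 + 5 + 5 + 8) / 5 = 26/5 = 5.2
  mean(X_2) = (8 + 8 + 8 + 3 + 7) / 5 = 34/5 = 6.8

Step 2 — sample covariance S[i,j] = (1/(n-1)) · Σ_k (x_{k,i} - mean_i) · (x_{k,j} - mean_j), with n-1 = 4.
  S[X_1,X_1] = ((-3.2)·(-3.2) + (0.8)·(0.8) + (-0.2)·(-0.2) + (-0.2)·(-0.2) + (2.8)·(2.8)) / 4 = 18.8/4 = 4.7
  S[X_1,X_2] = ((-3.2)·(1.2) + (0.8)·(1.2) + (-0.2)·(1.2) + (-0.2)·(-3.8) + (2.8)·(0.2)) / 4 = -1.8/4 = -0.45
  S[X_2,X_2] = ((1.2)·(1.2) + (1.2)·(1.2) + (1.2)·(1.2) + (-3.8)·(-3.8) + (0.2)·(0.2)) / 4 = 18.8/4 = 4.7

S is symmetric (S[j,i] = S[i,j]). Assembling:

S = [[4.7, -0.45],
 [-0.45, 4.7]]


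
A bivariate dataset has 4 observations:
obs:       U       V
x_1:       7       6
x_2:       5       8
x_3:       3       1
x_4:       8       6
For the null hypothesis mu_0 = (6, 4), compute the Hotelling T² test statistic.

Step 1 — sample mean vector:
  mean(U) = (7 + 5 + 3 + 8) / 4 = 23/4 = 5.75
  mean(V) = (6 + 8 + 1 + 6) / 4 = 21/4 = 5.25
  x̄ = (5.75, 5.25),  deviation x̄ - mu_0 = (5.75, 5.25) - (6, 4) = (-0.25, 1.25).

Step 2 — sample covariance matrix, S[i,j] = (1/(n-1)) · Σ_k (x_{k,i} - mean_i) · (x_{k,j} - mean_j), divisor n-1 = 3:
  S[U,U] = ((1.25)·(1.25) + (-0.75)·(-0.75) + (-2.75)·(-2.75) + (2.25)·(2.25)) / 3 = 14.75/3 = 4.9167
  S[U,V] = ((1.25)·(0.75) + (-0.75)·(2.75) + (-2.75)·(-4.25) + (2.25)·(0.75)) / 3 = 12.25/3 = 4.0833
  S[V,V] = ((0.75)·(0.75) + (2.75)·(2.75) + (-4.25)·(-4.25) + (0.75)·(0.75)) / 3 = 26.75/3 = 8.9167
  S = [[4.9167, 4.0833],
 [4.0833, 8.9167]].

Step 3 — invert S. det(S) = 4.9167·8.9167 - (4.0833)² = 27.1667.
  S^{-1} = (1/det) · [[d, -b], [-b, a]] = [[0.3282, -0.1503],
 [-0.1503, 0.181]].

Step 4 — quadratic form (x̄ - mu_0)^T · S^{-1} · (x̄ - mu_0):
  S^{-1} · (x̄ - mu_0) = (-0.2699, 0.2638),
  (x̄ - mu_0)^T · [...] = (-0.25)·(-0.2699) + (1.25)·(0.2638) = 0.3972.

Step 5 — scale by n: T² = 4 · 0.3972 = 1.589.

T² ≈ 1.589


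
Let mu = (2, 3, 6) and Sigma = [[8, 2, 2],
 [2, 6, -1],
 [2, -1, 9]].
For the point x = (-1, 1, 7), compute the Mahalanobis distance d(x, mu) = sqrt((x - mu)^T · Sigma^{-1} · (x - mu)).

Step 1 — centre the observation: (x - mu) = (-3, -2, 1).

Step 2 — invert Sigma (cofactor / det for 3×3, or solve directly):
  Sigma^{-1} = [[0.1489, -0.0562, -0.0393],
 [-0.0562, 0.191, 0.0337],
 [-0.0393, 0.0337, 0.1236]].

Step 3 — form the quadratic (x - mu)^T · Sigma^{-1} · (x - mu):
  Sigma^{-1} · (x - mu) = (-0.3736, -0.1798, 0.1742).
  (x - mu)^T · [Sigma^{-1} · (x - mu)] = (-3)·(-0.3736) + (-2)·(-0.1798) + (1)·(0.1742) = 1.6545.

Step 4 — take square root: d = √(1.6545) ≈ 1.2863.

d(x, mu) = √(1.6545) ≈ 1.2863


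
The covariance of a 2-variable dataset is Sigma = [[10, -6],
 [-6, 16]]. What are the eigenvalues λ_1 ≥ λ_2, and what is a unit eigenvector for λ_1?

Step 1 — characteristic polynomial of 2×2 Sigma:
  det(Sigma - λI) = λ² - trace · λ + det = 0.
  trace = 10 + 16 = 26, det = 10·16 - (-6)² = 124.
Step 2 — discriminant:
  Δ = trace² - 4·det = 676 - 496 = 180.
Step 3 — eigenvalues:
  λ = (trace ± √Δ)/2 = (26 ± 13.4164)/2,
  λ_1 = 19.7082,  λ_2 = 6.2918.

Step 4 — unit eigenvector for λ_1: solve (Sigma - λ_1 I)v = 0. First row:
  (10 - 19.7082)·v_x + (-6)·v_y = 0, i.e. (-9.7082)·v_x + (-6)·v_y = 0,
  so v ∝ (b, λ_1 - a) = (-6, 9.7082); multiply by -1 so the first entry is positive: u = (6, -9.7082).
  ||u|| = √((6)² + (-9.7082)²) = √(130.2492) ≈ 11.4127,
  v_1 = u/||u|| ≈ (0.5257, -0.8507) (||v_1|| = 1).

λ_1 = 19.7082,  λ_2 = 6.2918;  v_1 ≈ (0.5257, -0.8507)


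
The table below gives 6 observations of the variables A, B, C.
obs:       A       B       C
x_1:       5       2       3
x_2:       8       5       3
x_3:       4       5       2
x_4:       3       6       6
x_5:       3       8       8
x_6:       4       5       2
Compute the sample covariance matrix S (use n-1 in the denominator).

Step 1 — column means:
  mean(A) = (5 + 8 + 4 + 3 + 3 + 4) / 6 = 27/6 = 4.5
  mean(B) = (2 + 5 + 5 + 6 + 8 + 5) / 6 = 31/6 = 5.1667
  mean(C) = (3 + 3 + 2 + 6 + 8 + 2) / 6 = 24/6 = 4

Step 2 — sample covariance S[i,j] = (1/(n-1)) · Σ_k (x_{k,i} - mean_i) · (x_{k,j} - mean_j), with n-1 = 5.
  S[A,A] = ((0.5)·(0.5) + (3.5)·(3.5) + (-0.5)·(-0.5) + (-1.5)·(-1.5) + (-1.5)·(-1.5) + (-0.5)·(-0.5)) / 5 = 17.5/5 = 3.5
  S[A,B] = ((0.5)·(-3.1667) + (3.5)·(-0.1667) + (-0.5)·(-0.1667) + (-1.5)·(0.8333) + (-1.5)·(2.8333) + (-0.5)·(-0.1667)) / 5 = -7.5/5 = -1.5
  S[A,C] = ((0.5)·(-1) + (3.5)·(-1) + (-0.5)·(-2) + (-1.5)·(2) + (-1.5)·(4) + (-0.5)·(-2)) / 5 = -11/5 = -2.2
  S[B,B] = ((-3.1667)·(-3.1667) + (-0.1667)·(-0.1667) + (-0.1667)·(-0.1667) + (0.8333)·(0.8333) + (2.8333)·(2.8333) + (-0.1667)·(-0.1667)) / 5 = 18.8333/5 = 3.7667
  S[B,C] = ((-3.1667)·(-1) + (-0.1667)·(-1) + (-0.1667)·(-2) + (0.8333)·(2) + (2.8333)·(4) + (-0.1667)·(-2)) / 5 = 17/5 = 3.4
  S[C,C] = ((-1)·(-1) + (-1)·(-1) + (-2)·(-2) + (2)·(2) + (4)·(4) + (-2)·(-2)) / 5 = 30/5 = 6

S is symmetric (S[j,i] = S[i,j]). Assembling:

S = [[3.5, -1.5, -2.2],
 [-1.5, 3.7667, 3.4],
 [-2.2, 3.4, 6]]


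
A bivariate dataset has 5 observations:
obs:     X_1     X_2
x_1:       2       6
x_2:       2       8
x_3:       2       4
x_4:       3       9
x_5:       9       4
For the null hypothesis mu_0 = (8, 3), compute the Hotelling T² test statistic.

Step 1 — sample mean vector:
  mean(X_1) = (2 + 2 + 2 + 3 + 9) / 5 = 18/5 = 3.6
  mean(X_2) = (6 + 8 + 4 + 9 + 4) / 5 = 31/5 = 6.2
  x̄ = (3.6, 6.2),  deviation x̄ - mu_0 = (3.6, 6.2) - (8, 3) = (-4.4, 3.2).

Step 2 — sample covariance matrix, S[i,j] = (1/(n-1)) · Σ_k (x_{k,i} - mean_i) · (x_{k,j} - mean_j), divisor n-1 = 4:
  S[X_1,X_1] = ((-1.6)·(-1.6) + (-1.6)·(-1.6) + (-1.6)·(-1.6) + (-0.6)·(-0.6) + (5.4)·(5.4)) / 4 = 37.2/4 = 9.3
  S[X_1,X_2] = ((-1.6)·(-0.2) + (-1.6)·(1.8) + (-1.6)·(-2.2) + (-0.6)·(2.8) + (5.4)·(-2.2)) / 4 = -12.6/4 = -3.15
  S[X_2,X_2] = ((-0.2)·(-0.2) + (1.8)·(1.8) + (-2.2)·(-2.2) + (2.8)·(2.8) + (-2.2)·(-2.2)) / 4 = 20.8/4 = 5.2
  S = [[9.3, -3.15],
 [-3.15, 5.2]].

Step 3 — invert S. det(S) = 9.3·5.2 - (-3.15)² = 38.4375.
  S^{-1} = (1/det) · [[d, -b], [-b, a]] = [[0.1353, 0.082],
 [0.082, 0.242]].

Step 4 — quadratic form (x̄ - mu_0)^T · S^{-1} · (x̄ - mu_0):
  S^{-1} · (x̄ - mu_0) = (-0.333, 0.4137),
  (x̄ - mu_0)^T · [...] = (-4.4)·(-0.333) + (3.2)·(0.4137) = 2.7889.

Step 5 — scale by n: T² = 5 · 2.7889 = 13.9447.

T² ≈ 13.9447


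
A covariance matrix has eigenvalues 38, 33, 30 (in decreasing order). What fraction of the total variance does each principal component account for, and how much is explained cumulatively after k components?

Step 1 — total variance = trace(Sigma) = Σ λ_i = 38 + 33 + 30 = 101.

Step 2 — fraction explained by component i = λ_i / Σ λ:
  PC1: 38/101 = 0.3762
  PC2: 33/101 = 0.3267
  PC3: 30/101 = 0.297

Step 3 — cumulative fraction after k components = (λ_1 + ... + λ_k) / Σ λ:
  k = 1: 38/101 = 0.3762
  k = 2: (38 + 33)/101 = 71/101 = 0.703
  k = 3: (38 + 33 + 30)/101 = 101/101 = 1

Summary (fraction, with percent):

explained: PC1 0.3762 (37.62%), PC2 0.3267 (32.67%), PC3 0.297 (29.7%);  cumulative: 0.3762, 0.703, 1


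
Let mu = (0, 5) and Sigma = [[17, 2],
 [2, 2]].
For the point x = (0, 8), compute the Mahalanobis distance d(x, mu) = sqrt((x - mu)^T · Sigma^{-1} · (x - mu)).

Step 1 — centre the observation: (x - mu) = (0, 3).

Step 2 — invert Sigma. det(Sigma) = 17·2 - (2)² = 30.
  Sigma^{-1} = (1/det) · [[d, -b], [-b, a]] = [[0.0667, -0.0667],
 [-0.0667, 0.5667]].

Step 3 — form the quadratic (x - mu)^T · Sigma^{-1} · (x - mu):
  Sigma^{-1} · (x - mu) = (-0.2, 1.7).
  (x - mu)^T · [Sigma^{-1} · (x - mu)] = (0)·(-0.2) + (3)·(1.7) = 5.1.

Step 4 — take square root: d = √(5.1) ≈ 2.2583.

d(x, mu) = √(5.1) ≈ 2.2583


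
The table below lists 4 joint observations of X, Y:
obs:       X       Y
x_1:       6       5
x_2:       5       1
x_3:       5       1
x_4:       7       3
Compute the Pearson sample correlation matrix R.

Step 1 — column means:
  mean(X) = (6 + 5 + 5 + 7) / 4 = 23/4 = 5.75
  mean(Y) = (5 + 1 + 1 + 3) / 4 = 10/4 = 2.5

Step 2 — sample variances and covariances s[i,j] = (1/(n-1)) · Σ_k (x_{k,i} - mean_i) · (x_{k,j} - mean_j), with n-1 = 3:
  s[X,X] = ((0.25)·(0.25) + (-0.75)·(-0.75) + (-0.75)·(-0.75) + (1.25)·(1.25)) / 3 = 2.75/3 = 0.9167
  s[X,Y] = ((0.25)·(2.5) + (-0.75)·(-1.5) + (-0.75)·(-1.5) + (1.25)·(0.5)) / 3 = 3.5/3 = 1.1667
  s[Y,Y] = ((2.5)·(2.5) + (-1.5)·(-1.5) + (-1.5)·(-1.5) + (0.5)·(0.5)) / 3 = 11/3 = 3.6667
  Sample standard deviations s_i = √(s[i,i]):
  s(X) = √(0.9167) = 0.9574
  s(Y) = √(3.6667) = 1.9149

Step 3 — r_{ij} = s_{ij} / (s_i · s_j):
  r[X,X] = 1 (diagonal).
  r[X,Y] = 1.1667 / (0.9574 · 1.9149) = 1.1667 / 1.8333 = 0.6364
  r[Y,Y] = 1 (diagonal).

R is symmetric with unit diagonal. Assembling:

R = [[1, 0.6364],
 [0.6364, 1]]


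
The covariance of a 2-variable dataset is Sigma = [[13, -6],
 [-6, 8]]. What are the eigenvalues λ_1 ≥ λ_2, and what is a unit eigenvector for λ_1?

Step 1 — characteristic polynomial of 2×2 Sigma:
  det(Sigma - λI) = λ² - trace · λ + det = 0.
  trace = 13 + 8 = 21, det = 13·8 - (-6)² = 68.
Step 2 — discriminant:
  Δ = trace² - 4·det = 441 - 272 = 169.
Step 3 — eigenvalues:
  λ = (trace ± √Δ)/2 = (21 ± 13)/2,
  λ_1 = 17,  λ_2 = 4.

Step 4 — unit eigenvector for λ_1: solve (Sigma - λ_1 I)v = 0. First row:
  (13 - 17)·v_x + (-6)·v_y = 0, i.e. (-4)·v_x + (-6)·v_y = 0,
  so v ∝ (b, λ_1 - a) = (-6, 4); multiply by -1 so the first entry is positive: u = (6, -4).
  ||u|| = √((6)² + (-4)²) = √(52) ≈ 7.2111,
  v_1 = u/||u|| ≈ (0.8321, -0.5547) (||v_1|| = 1).

λ_1 = 17,  λ_2 = 4;  v_1 ≈ (0.8321, -0.5547)


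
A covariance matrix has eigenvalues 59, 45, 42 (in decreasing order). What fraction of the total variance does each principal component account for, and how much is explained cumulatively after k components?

Step 1 — total variance = trace(Sigma) = Σ λ_i = 59 + 45 + 42 = 146.

Step 2 — fraction explained by component i = λ_i / Σ λ:
  PC1: 59/146 = 0.4041
  PC2: 45/146 = 0.3082
  PC3: 42/146 = 0.2877

Step 3 — cumulative fraction after k components = (λ_1 + ... + λ_k) / Σ λ:
  k = 1: 59/146 = 0.4041
  k = 2: (59 + 45)/146 = 104/146 = 0.7123
  k = 3: (59 + 45 + 42)/146 = 146/146 = 1

Summary (fraction, with percent):

explained: PC1 0.4041 (40.41%), PC2 0.3082 (30.82%), PC3 0.2877 (28.77%);  cumulative: 0.4041, 0.7123, 1


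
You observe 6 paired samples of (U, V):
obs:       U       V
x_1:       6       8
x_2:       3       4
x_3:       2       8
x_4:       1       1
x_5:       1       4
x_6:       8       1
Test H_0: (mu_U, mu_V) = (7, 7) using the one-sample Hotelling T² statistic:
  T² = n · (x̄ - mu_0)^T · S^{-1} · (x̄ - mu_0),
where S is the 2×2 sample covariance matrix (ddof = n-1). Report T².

Step 1 — sample mean vector:
  mean(U) = (6 + 3 + 2 + 1 + 1 + 8) / 6 = 21/6 = 3.5
  mean(V) = (8 + 4 + 8 + 1 + 4 + 1) / 6 = 26/6 = 4.3333
  x̄ = (3.5, 4.3333),  deviation x̄ - mu_0 = (3.5, 4.3333) - (7, 7) = (-3.5, -2.6667).

Step 2 — sample covariance matrix, S[i,j] = (1/(n-1)) · Σ_k (x_{k,i} - mean_i) · (x_{k,j} - mean_j), divisor n-1 = 5:
  S[U,U] = ((2.5)·(2.5) + (-0.5)·(-0.5) + (-1.5)·(-1.5) + (-2.5)·(-2.5) + (-2.5)·(-2.5) + (4.5)·(4.5)) / 5 = 41.5/5 = 8.3
  S[U,V] = ((2.5)·(3.6667) + (-0.5)·(-0.3333) + (-1.5)·(3.6667) + (-2.5)·(-3.3333) + (-2.5)·(-0.3333) + (4.5)·(-3.3333)) / 5 = -2/5 = -0.4
  S[V,V] = ((3.6667)·(3.6667) + (-0.3333)·(-0.3333) + (3.6667)·(3.6667) + (-3.3333)·(-3.3333) + (-0.3333)·(-0.3333) + (-3.3333)·(-3.3333)) / 5 = 49.3333/5 = 9.8667
  S = [[8.3, -0.4],
 [-0.4, 9.8667]].

Step 3 — invert S. det(S) = 8.3·9.8667 - (-0.4)² = 81.7333.
  S^{-1} = (1/det) · [[d, -b], [-b, a]] = [[0.1207, 0.0049],
 [0.0049, 0.1015]].

Step 4 — quadratic form (x̄ - mu_0)^T · S^{-1} · (x̄ - mu_0):
  S^{-1} · (x̄ - mu_0) = (-0.4356, -0.2879),
  (x̄ - mu_0)^T · [...] = (-3.5)·(-0.4356) + (-2.6667)·(-0.2879) = 2.2923.

Step 5 — scale by n: T² = 6 · 2.2923 = 13.7537.

T² ≈ 13.7537


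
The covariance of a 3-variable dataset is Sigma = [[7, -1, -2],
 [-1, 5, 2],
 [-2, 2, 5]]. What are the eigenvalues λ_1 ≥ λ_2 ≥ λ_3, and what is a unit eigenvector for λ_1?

Step 1 — characteristic polynomial p(λ) = det(λI - Sigma) = λ³ - tr·λ² + c_1·λ - det, where tr = trace, c_1 = sum of the principal 2×2 minors, det = det(Sigma):
  tr = 7 + 5 + 5 = 17,
  c_1 = (7·5 - (-1)²) + (7·5 - (-2)²) + (5·5 - (2)²) = 34 + 31 + 21 = 86,
  det = 7·(5·5 - (2)²) - (-1)·((-1)·5 - (2)·(-2)) + (-2)·((-1)·(2) - 5·(-2)) = 7·(21) - (-1)·(-1) + (-2)·(8) = 130.
  So p(λ) = λ³ - 17λ² + 86λ - 130.
Step 2 — look for an integer root (rational root theorem: any rational root is an integer divisor of 130). Testing λ = 5:
  p(5) = 125 - 425 + 430 - 130 = 0  ✓
  Dividing out (λ - 5): p(λ) = (λ - 5)(λ² - 12λ + 26).
Step 3 — remaining eigenvalues from the quadratic λ² - 12λ + 26 = 0:
  Δ = 12² - 4·26 = 144 - 104 = 40,  λ = (12 ± √40)/2 = (12 ± 6.3246)/2 ≈ 9.1623 or 2.8377.
  Sorted: λ_1 = 9.1623,  λ_2 = 5,  λ_3 = 2.8377  (check: sum = 17 = tr ✓).

Step 4 — unit eigenvector for λ_1 ≈ 9.1623: v spans the null space of (Sigma - λ_1 I), whose rows are
  r_1 = (-2.1623, -1, -2),  r_2 = (-1, -4.1623, 2),  r_3 = (-2, 2, -4.1623).
  v is orthogonal to every row, so take v ∝ r_1 × r_2 = ((-1)·(2) - (-2)·(-4.1623), (-2)·(-1) - (-2.1623)·(2), (-2.1623)·(-4.1623) - (-1)·(-1)) ≈ (-10.3246, 6.3246, 8).
  Rescale (multiply by -1 so the first nonzero entry is positive): u = (10.3246, -6.3246, -8).
  ||u|| = √((10.3246)² + (-6.3246)² + (-8)²) = √(210.5964) ≈ 14.5119,  v_1 = u/||u|| ≈ (0.7115, -0.4358, -0.5513) (||v_1|| = 1).

λ_1 = 9.1623,  λ_2 = 5,  λ_3 = 2.8377;  v_1 ≈ (0.7115, -0.4358, -0.5513)
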